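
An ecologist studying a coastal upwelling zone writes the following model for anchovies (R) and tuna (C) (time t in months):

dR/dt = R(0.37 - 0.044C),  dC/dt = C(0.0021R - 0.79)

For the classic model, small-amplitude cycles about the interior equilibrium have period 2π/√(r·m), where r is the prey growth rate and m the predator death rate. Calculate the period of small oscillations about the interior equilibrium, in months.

T ≈ 11.6 months

Here r = 0.37 and m = 0.79, so r·m = 0.292.
ω = √0.292 = 0.541 per month, hence T = 2π/ω ≈ 11.6 months.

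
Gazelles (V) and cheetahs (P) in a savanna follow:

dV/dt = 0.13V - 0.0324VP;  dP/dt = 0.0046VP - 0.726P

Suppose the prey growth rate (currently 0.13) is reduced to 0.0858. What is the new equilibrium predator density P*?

P* ≈ 2.65

At the interior fixed point, setting dV/dt = 0 with V > 0 fixes P* = (prey growth rate)/(VP coefficient) — independent of the other coefficients.
With the change, P* = 0.0858/0.0324 = 2.65; it falls from 4.01.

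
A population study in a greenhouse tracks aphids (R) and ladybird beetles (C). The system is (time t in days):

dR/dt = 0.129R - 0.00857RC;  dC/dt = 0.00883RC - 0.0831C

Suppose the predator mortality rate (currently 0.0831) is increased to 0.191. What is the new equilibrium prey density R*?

R* ≈ 21.6

At the interior fixed point, setting dC/dt = 0 with C > 0 fixes R* = (predator death rate)/(RC coefficient) — independent of the other coefficients.
With the change, R* = 0.191/0.00883 = 21.6; it rises from 9.41.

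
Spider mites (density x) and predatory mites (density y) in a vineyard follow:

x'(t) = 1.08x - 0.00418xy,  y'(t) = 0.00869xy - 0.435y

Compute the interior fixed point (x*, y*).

Set dy/dt = 0 with y > 0: 0.00869x - 0.435 = 0, so x* = 0.435/0.00869 = 50.1.
Set dx/dt = 0 with x > 0: 1.08 - 0.00418y = 0, so y* = 1.08/0.00418 = 258.

x* ≈ 50.1, y* ≈ 258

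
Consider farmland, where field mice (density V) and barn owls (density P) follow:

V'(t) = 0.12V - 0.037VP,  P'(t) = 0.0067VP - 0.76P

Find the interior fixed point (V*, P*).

V* ≈ 113, P* ≈ 3.24

Set dP/dt = 0 with P > 0: 0.0067V - 0.76 = 0, so V* = 0.76/0.0067 = 113.
Set dV/dt = 0 with V > 0: 0.12 - 0.037P = 0, so P* = 0.12/0.037 = 3.24.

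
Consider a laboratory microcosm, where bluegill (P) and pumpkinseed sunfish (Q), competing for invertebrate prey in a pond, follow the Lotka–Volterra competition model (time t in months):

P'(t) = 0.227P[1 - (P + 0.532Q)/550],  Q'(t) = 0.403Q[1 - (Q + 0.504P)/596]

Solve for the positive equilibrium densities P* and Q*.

P* ≈ 318, Q* ≈ 436

Setting both brackets to zero gives the nullclines P + 0.532Q = 550 and 0.504P + Q = 596.
Substituting Q = 596 - 0.504P into the first: P(1 - 0.532·0.504) = 550 - 0.532·596.
So P* = 233/0.732 = 318, and then Q* = 596 - 0.504·318 = 436.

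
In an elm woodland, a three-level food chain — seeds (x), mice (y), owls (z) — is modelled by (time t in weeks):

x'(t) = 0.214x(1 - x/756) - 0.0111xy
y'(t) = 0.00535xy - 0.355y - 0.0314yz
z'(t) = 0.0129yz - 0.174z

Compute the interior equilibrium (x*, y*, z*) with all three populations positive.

From dz/dt = 0: 0.0129y* = 0.174, so y* = 13.5.
From dx/dt = 0: 0.214(1 - x*/756) = 0.0111·13.5, giving x* = 756·(1 - 0.7) = 227.
From dy/dt = 0: 0.00535·227 - 0.355 = 0.0314z*, so z* = 0.86/0.0314 = 27.4.

x* ≈ 227, y* ≈ 13.5, z* ≈ 27.4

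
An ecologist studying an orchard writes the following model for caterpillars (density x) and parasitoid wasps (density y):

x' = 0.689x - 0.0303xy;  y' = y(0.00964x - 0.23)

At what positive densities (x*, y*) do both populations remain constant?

Set dy/dt = 0 with y > 0: 0.00964x - 0.23 = 0, so x* = 0.23/0.00964 = 23.9.
Set dx/dt = 0 with x > 0: 0.689 - 0.0303y = 0, so y* = 0.689/0.0303 = 22.7.

x* ≈ 23.9, y* ≈ 22.7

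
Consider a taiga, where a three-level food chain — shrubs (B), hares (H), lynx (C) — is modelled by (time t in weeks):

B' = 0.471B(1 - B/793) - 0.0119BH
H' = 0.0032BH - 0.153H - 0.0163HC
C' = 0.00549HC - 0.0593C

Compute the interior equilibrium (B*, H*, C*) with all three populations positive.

B* ≈ 577, H* ≈ 10.8, C* ≈ 104

From dC/dt = 0: 0.00549H* = 0.0593, so H* = 10.8.
From dB/dt = 0: 0.471(1 - B*/793) = 0.0119·10.8, giving B* = 793·(1 - 0.273) = 577.
From dH/dt = 0: 0.0032·577 - 0.153 = 0.0163C*, so C* = 1.69/0.0163 = 104.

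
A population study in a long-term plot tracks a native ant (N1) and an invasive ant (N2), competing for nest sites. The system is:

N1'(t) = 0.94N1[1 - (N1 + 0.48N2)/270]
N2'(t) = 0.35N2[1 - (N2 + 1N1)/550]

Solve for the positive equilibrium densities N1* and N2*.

N1* ≈ 11.5, N2* ≈ 538

Setting both brackets to zero gives the nullclines N1 + 0.48N2 = 270 and 1N1 + N2 = 550.
Substituting N2 = 550 - 1N1 into the first: N1(1 - 0.48·1) = 270 - 0.48·550.
So N1* = 6/0.52 = 11.5, and then N2* = 550 - 1·11.5 = 538.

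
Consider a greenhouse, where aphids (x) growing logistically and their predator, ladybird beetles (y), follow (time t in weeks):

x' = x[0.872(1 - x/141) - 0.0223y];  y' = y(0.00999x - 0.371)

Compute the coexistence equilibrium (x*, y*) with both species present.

x* ≈ 37.1, y* ≈ 28.8

From dy/dt = 0 with y > 0: 0.00999x* = 0.371, so x* = 37.1.
Substitute into dx/dt = 0: 0.872(1 - 37.1/141) = 0.0223y*.
The bracket is 0.737, giving y* = 0.642/0.0223 = 28.8.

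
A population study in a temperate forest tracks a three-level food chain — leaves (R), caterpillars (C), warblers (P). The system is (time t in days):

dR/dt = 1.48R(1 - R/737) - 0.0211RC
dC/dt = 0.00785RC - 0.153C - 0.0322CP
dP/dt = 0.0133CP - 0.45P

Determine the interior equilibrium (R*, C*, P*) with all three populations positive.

R* ≈ 381, C* ≈ 33.8, P* ≈ 88.3

From dP/dt = 0: 0.0133C* = 0.45, so C* = 33.8.
From dR/dt = 0: 1.48(1 - R*/737) = 0.0211·33.8, giving R* = 737·(1 - 0.482) = 381.
From dC/dt = 0: 0.00785·381 - 0.153 = 0.0322P*, so P* = 2.84/0.0322 = 88.3.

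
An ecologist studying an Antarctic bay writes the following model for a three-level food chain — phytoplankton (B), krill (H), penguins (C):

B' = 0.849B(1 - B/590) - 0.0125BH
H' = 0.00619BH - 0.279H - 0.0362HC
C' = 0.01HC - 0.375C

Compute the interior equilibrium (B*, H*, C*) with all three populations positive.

B* ≈ 264, H* ≈ 37.5, C* ≈ 37.5

From dC/dt = 0: 0.01H* = 0.375, so H* = 37.5.
From dB/dt = 0: 0.849(1 - B*/590) = 0.0125·37.5, giving B* = 590·(1 - 0.552) = 264.
From dH/dt = 0: 0.00619·264 - 0.279 = 0.0362C*, so C* = 1.36/0.0362 = 37.5.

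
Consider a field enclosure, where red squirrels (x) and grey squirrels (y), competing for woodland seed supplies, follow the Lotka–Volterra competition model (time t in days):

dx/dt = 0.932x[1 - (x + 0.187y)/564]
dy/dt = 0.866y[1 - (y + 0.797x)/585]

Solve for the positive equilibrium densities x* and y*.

x* ≈ 534, y* ≈ 159

Setting both brackets to zero gives the nullclines x + 0.187y = 564 and 0.797x + y = 585.
Substituting y = 585 - 0.797x into the first: x(1 - 0.187·0.797) = 564 - 0.187·585.
So x* = 455/0.851 = 534, and then y* = 585 - 0.797·534 = 159.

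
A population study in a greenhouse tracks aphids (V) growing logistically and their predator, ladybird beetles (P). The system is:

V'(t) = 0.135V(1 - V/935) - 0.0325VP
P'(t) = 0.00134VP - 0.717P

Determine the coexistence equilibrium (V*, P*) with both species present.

From dP/dt = 0 with P > 0: 0.00134V* = 0.717, so V* = 535.
Substitute into dV/dt = 0: 0.135(1 - 535/935) = 0.0325P*.
The bracket is 0.428, giving P* = 0.0577/0.0325 = 1.78.

V* ≈ 535, P* ≈ 1.78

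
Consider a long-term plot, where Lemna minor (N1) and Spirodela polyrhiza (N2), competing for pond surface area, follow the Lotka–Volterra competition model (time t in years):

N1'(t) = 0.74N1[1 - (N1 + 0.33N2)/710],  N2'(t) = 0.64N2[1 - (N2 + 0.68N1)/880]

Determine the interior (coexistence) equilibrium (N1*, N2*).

N1* ≈ 541, N2* ≈ 512

Setting both brackets to zero gives the nullclines N1 + 0.33N2 = 710 and 0.68N1 + N2 = 880.
Substituting N2 = 880 - 0.68N1 into the first: N1(1 - 0.33·0.68) = 710 - 0.33·880.
So N1* = 420/0.776 = 541, and then N2* = 880 - 0.68·541 = 512.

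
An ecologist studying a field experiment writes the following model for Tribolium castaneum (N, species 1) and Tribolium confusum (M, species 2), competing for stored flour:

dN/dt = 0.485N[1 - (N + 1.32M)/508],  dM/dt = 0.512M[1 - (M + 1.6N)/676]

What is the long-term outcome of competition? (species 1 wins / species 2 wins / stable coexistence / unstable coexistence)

unstable coexistence (outcome depends on initial conditions)

Compare the nullcline intercepts: K1/α12 = 508/1.32 = 385 < K2 = 676; K2/α21 = 676/1.6 = 422 < K1 = 508.
Since both are reversed, neither can invade when rare; the interior point is a saddle.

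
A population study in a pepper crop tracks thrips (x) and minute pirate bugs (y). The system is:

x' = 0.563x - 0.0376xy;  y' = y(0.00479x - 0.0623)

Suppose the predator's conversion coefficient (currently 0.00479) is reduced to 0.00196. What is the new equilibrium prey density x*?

x* ≈ 31.8

At the interior fixed point, setting dy/dt = 0 with y > 0 fixes x* = (predator death rate)/(xy coefficient) — independent of the other coefficients.
With the change, x* = 0.0623/0.00196 = 31.8; it rises from 13.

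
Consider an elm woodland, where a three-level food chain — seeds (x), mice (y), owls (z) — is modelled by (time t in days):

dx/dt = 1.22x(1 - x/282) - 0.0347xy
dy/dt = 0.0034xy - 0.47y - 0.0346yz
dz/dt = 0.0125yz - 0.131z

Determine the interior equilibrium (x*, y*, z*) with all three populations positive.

x* ≈ 198, y* ≈ 10.5, z* ≈ 5.87

From dz/dt = 0: 0.0125y* = 0.131, so y* = 10.5.
From dx/dt = 0: 1.22(1 - x*/282) = 0.0347·10.5, giving x* = 282·(1 - 0.298) = 198.
From dy/dt = 0: 0.0034·198 - 0.47 = 0.0346z*, so z* = 0.203/0.0346 = 5.87.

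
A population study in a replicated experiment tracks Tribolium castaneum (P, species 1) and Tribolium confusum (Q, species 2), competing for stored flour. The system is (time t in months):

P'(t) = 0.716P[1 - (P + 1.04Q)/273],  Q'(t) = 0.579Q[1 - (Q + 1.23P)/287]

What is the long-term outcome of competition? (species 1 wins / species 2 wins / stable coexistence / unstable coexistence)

Compare the nullcline intercepts: K1/α12 = 273/1.04 = 262 < K2 = 287; K2/α21 = 287/1.23 = 233 < K1 = 273.
Since both are reversed, neither can invade when rare; the interior point is a saddle.

unstable coexistence (outcome depends on initial conditions)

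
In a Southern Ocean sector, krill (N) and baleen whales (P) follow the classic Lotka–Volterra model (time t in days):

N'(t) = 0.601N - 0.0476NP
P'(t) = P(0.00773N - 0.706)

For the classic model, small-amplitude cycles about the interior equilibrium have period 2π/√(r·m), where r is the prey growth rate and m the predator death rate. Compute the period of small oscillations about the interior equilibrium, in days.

T ≈ 9.65 days

Here r = 0.601 and m = 0.706, so r·m = 0.424.
ω = √0.424 = 0.651 per day, hence T = 2π/ω ≈ 9.65 days.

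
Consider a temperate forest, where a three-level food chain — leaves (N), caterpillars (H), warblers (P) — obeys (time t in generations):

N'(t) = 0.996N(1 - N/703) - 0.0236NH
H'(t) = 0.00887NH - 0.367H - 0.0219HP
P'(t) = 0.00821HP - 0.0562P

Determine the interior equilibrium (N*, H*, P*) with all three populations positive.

From dP/dt = 0: 0.00821H* = 0.0562, so H* = 6.85.
From dN/dt = 0: 0.996(1 - N*/703) = 0.0236·6.85, giving N* = 703·(1 - 0.162) = 589.
From dH/dt = 0: 0.00887·589 - 0.367 = 0.0219P*, so P* = 4.86/0.0219 = 222.

N* ≈ 589, H* ≈ 6.85, P* ≈ 222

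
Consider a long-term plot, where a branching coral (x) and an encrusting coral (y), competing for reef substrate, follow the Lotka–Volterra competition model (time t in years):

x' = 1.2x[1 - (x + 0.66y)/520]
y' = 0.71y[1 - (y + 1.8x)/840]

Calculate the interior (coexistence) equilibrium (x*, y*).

Setting both brackets to zero gives the nullclines x + 0.66y = 520 and 1.8x + y = 840.
Substituting y = 840 - 1.8x into the first: x(1 - 0.66·1.8) = 520 - 0.66·840.
So x* = -34.4/-0.188 = 183, and then y* = 840 - 1.8·183 = 511.

x* ≈ 183, y* ≈ 511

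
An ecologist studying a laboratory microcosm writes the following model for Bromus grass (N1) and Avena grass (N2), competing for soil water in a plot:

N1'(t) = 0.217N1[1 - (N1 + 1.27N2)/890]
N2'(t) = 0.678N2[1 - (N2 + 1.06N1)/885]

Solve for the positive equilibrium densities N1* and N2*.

Setting both brackets to zero gives the nullclines N1 + 1.27N2 = 890 and 1.06N1 + N2 = 885.
Substituting N2 = 885 - 1.06N1 into the first: N1(1 - 1.27·1.06) = 890 - 1.27·885.
So N1* = -234/-0.346 = 676, and then N2* = 885 - 1.06·676 = 169.

N1* ≈ 676, N2* ≈ 169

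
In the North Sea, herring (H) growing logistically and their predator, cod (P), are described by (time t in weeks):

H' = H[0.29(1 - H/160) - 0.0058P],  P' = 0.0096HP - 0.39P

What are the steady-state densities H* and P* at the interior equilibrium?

From dP/dt = 0 with P > 0: 0.0096H* = 0.39, so H* = 40.6.
Substitute into dH/dt = 0: 0.29(1 - 40.6/160) = 0.0058P*.
The bracket is 0.746, giving P* = 0.216/0.0058 = 37.3.

H* ≈ 40.6, P* ≈ 37.3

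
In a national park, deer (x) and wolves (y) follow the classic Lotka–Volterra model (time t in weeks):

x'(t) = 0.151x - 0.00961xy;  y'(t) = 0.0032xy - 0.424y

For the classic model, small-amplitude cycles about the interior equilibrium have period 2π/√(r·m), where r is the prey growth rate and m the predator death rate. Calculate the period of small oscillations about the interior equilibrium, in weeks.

Here r = 0.151 and m = 0.424, so r·m = 0.064.
ω = √0.064 = 0.253 per week, hence T = 2π/ω ≈ 24.8 weeks.

T ≈ 24.8 weeks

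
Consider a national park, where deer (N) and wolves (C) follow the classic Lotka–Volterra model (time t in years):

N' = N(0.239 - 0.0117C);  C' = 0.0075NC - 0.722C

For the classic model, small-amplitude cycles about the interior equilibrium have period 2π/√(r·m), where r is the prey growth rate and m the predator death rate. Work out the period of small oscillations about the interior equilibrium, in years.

T ≈ 15.1 years

Here r = 0.239 and m = 0.722, so r·m = 0.173.
ω = √0.173 = 0.415 per year, hence T = 2π/ω ≈ 15.1 years.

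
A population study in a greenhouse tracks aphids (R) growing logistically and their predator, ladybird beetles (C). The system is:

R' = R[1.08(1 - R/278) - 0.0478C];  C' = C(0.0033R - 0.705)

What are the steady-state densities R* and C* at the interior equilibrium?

From dC/dt = 0 with C > 0: 0.0033R* = 0.705, so R* = 214.
Substitute into dR/dt = 0: 1.08(1 - 214/278) = 0.0478C*.
The bracket is 0.232, giving C* = 0.25/0.0478 = 5.23.

R* ≈ 214, C* ≈ 5.23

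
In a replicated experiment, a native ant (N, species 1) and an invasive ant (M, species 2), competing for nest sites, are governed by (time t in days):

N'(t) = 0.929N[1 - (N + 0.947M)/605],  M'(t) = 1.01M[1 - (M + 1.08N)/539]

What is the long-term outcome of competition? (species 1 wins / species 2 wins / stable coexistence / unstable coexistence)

species 1 excludes species 2

Compare the nullcline intercepts: K1/α12 = 605/0.947 = 639 > K2 = 539; K2/α21 = 539/1.08 = 499 < K1 = 605.
Since the inequalities point opposite ways, species 1 can invade but species 2 cannot.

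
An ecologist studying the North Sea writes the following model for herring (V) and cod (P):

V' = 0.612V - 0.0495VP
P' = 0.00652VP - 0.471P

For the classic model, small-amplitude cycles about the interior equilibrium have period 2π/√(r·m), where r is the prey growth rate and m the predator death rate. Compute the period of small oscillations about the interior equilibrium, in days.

Here r = 0.612 and m = 0.471, so r·m = 0.288.
ω = √0.288 = 0.537 per day, hence T = 2π/ω ≈ 11.7 days.

T ≈ 11.7 days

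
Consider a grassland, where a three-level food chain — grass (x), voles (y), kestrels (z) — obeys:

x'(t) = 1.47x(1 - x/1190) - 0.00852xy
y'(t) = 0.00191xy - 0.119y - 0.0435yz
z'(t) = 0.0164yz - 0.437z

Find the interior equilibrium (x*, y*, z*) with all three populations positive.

x* ≈ 1010, y* ≈ 26.6, z* ≈ 41.4

From dz/dt = 0: 0.0164y* = 0.437, so y* = 26.6.
From dx/dt = 0: 1.47(1 - x*/1190) = 0.00852·26.6, giving x* = 1190·(1 - 0.154) = 1010.
From dy/dt = 0: 0.00191·1010 - 0.119 = 0.0435z*, so z* = 1.8/0.0435 = 41.4.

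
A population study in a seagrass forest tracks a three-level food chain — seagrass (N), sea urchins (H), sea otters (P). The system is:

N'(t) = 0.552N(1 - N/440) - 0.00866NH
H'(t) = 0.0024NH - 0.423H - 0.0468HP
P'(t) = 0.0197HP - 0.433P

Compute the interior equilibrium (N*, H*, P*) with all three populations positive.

N* ≈ 288, H* ≈ 22, P* ≈ 5.74

From dP/dt = 0: 0.0197H* = 0.433, so H* = 22.
From dN/dt = 0: 0.552(1 - N*/440) = 0.00866·22, giving N* = 440·(1 - 0.345) = 288.
From dH/dt = 0: 0.0024·288 - 0.423 = 0.0468P*, so P* = 0.269/0.0468 = 5.74.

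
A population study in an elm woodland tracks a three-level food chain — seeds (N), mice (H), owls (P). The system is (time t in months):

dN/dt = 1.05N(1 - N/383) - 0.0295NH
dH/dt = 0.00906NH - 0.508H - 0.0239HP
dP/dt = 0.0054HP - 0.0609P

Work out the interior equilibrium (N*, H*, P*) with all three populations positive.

N* ≈ 262, H* ≈ 11.3, P* ≈ 77.9

From dP/dt = 0: 0.0054H* = 0.0609, so H* = 11.3.
From dN/dt = 0: 1.05(1 - N*/383) = 0.0295·11.3, giving N* = 383·(1 - 0.317) = 262.
From dH/dt = 0: 0.00906·262 - 0.508 = 0.0239P*, so P* = 1.86/0.0239 = 77.9.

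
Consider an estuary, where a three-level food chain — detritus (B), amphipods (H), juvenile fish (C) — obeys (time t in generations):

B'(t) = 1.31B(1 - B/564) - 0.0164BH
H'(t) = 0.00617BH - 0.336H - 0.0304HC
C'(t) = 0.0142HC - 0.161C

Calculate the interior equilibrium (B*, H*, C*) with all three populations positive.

B* ≈ 484, H* ≈ 11.3, C* ≈ 87.2

From dC/dt = 0: 0.0142H* = 0.161, so H* = 11.3.
From dB/dt = 0: 1.31(1 - B*/564) = 0.0164·11.3, giving B* = 564·(1 - 0.142) = 484.
From dH/dt = 0: 0.00617·484 - 0.336 = 0.0304C*, so C* = 2.65/0.0304 = 87.2.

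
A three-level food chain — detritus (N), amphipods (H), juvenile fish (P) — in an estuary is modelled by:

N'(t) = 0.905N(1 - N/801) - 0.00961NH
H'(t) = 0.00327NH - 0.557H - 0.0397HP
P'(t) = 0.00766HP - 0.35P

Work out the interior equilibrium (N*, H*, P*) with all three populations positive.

From dP/dt = 0: 0.00766H* = 0.35, so H* = 45.7.
From dN/dt = 0: 0.905(1 - N*/801) = 0.00961·45.7, giving N* = 801·(1 - 0.485) = 412.
From dH/dt = 0: 0.00327·412 - 0.557 = 0.0397P*, so P* = 0.791/0.0397 = 19.9.

N* ≈ 412, H* ≈ 45.7, P* ≈ 19.9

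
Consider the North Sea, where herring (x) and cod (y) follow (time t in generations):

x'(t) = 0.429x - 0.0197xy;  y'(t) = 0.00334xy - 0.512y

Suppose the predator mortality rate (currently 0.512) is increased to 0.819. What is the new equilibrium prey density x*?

At the interior fixed point, setting dy/dt = 0 with y > 0 fixes x* = (predator death rate)/(xy coefficient) — independent of the other coefficients.
With the change, x* = 0.819/0.00334 = 245; it rises from 153.

x* ≈ 245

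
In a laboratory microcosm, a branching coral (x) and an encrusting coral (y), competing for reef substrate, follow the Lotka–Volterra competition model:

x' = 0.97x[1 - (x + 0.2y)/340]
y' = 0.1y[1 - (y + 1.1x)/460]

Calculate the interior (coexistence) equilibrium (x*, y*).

x* ≈ 318, y* ≈ 110

Setting both brackets to zero gives the nullclines x + 0.2y = 340 and 1.1x + y = 460.
Substituting y = 460 - 1.1x into the first: x(1 - 0.2·1.1) = 340 - 0.2·460.
So x* = 248/0.78 = 318, and then y* = 460 - 1.1·318 = 110.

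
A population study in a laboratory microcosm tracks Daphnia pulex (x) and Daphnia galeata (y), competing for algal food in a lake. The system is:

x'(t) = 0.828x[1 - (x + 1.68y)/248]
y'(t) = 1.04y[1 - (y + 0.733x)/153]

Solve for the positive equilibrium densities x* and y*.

x* ≈ 39.1, y* ≈ 124

Setting both brackets to zero gives the nullclines x + 1.68y = 248 and 0.733x + y = 153.
Substituting y = 153 - 0.733x into the first: x(1 - 1.68·0.733) = 248 - 1.68·153.
So x* = -9.04/-0.231 = 39.1, and then y* = 153 - 0.733·39.1 = 124.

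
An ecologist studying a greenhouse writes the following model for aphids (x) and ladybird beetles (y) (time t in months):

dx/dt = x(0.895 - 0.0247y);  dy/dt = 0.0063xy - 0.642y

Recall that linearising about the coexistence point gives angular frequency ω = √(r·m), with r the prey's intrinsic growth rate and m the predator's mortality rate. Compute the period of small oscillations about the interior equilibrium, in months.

Here r = 0.895 and m = 0.642, so r·m = 0.575.
ω = √0.575 = 0.758 per month, hence T = 2π/ω ≈ 8.29 months.

T ≈ 8.29 months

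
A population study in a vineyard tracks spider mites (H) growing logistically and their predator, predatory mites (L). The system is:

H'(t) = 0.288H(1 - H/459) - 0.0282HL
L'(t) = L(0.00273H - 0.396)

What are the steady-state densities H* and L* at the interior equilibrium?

From dL/dt = 0 with L > 0: 0.00273H* = 0.396, so H* = 145.
Substitute into dH/dt = 0: 0.288(1 - 145/459) = 0.0282L*.
The bracket is 0.684, giving L* = 0.197/0.0282 = 6.99.

H* ≈ 145, L* ≈ 6.99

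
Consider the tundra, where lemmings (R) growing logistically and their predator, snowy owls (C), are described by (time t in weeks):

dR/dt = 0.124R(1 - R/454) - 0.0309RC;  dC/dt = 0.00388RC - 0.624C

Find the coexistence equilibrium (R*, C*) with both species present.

R* ≈ 161, C* ≈ 2.59

From dC/dt = 0 with C > 0: 0.00388R* = 0.624, so R* = 161.
Substitute into dR/dt = 0: 0.124(1 - 161/454) = 0.0309C*.
The bracket is 0.646, giving C* = 0.0801/0.0309 = 2.59.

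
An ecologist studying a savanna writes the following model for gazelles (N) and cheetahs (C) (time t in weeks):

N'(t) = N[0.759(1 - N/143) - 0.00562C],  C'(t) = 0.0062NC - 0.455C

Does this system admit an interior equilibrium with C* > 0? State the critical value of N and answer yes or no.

The predator equation gives dC/dt > 0 only when N > 0.455/0.0062 = 73.4.
Without the predator, N → K = 143. Since 143 > 73.4, the predator can invade and persist.

Threshold N = 73.4; K > 73.4, so yes, the predator persists.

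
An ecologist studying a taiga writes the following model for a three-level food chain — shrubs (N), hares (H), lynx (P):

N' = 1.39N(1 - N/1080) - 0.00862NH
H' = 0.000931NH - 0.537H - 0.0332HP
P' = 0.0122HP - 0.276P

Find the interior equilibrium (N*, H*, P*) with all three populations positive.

From dP/dt = 0: 0.0122H* = 0.276, so H* = 22.6.
From dN/dt = 0: 1.39(1 - N*/1080) = 0.00862·22.6, giving N* = 1080·(1 - 0.14) = 928.
From dH/dt = 0: 0.000931·928 - 0.537 = 0.0332P*, so P* = 0.327/0.0332 = 9.86.

N* ≈ 928, H* ≈ 22.6, P* ≈ 9.86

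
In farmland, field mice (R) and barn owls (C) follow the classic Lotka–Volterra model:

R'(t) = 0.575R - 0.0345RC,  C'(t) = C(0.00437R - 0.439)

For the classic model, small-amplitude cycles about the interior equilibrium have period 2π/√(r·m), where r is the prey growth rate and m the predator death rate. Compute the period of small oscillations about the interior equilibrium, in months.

Here r = 0.575 and m = 0.439, so r·m = 0.252.
ω = √0.252 = 0.502 per month, hence T = 2π/ω ≈ 12.5 months.

T ≈ 12.5 months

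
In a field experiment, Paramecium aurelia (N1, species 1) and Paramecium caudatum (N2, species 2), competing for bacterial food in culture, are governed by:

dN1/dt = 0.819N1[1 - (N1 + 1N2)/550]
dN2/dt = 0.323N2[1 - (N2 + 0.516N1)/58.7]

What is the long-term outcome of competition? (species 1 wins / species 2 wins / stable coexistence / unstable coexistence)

Compare the nullcline intercepts: K1/α12 = 550/1 = 550 > K2 = 58.7; K2/α21 = 58.7/0.516 = 114 < K1 = 550.
Since the inequalities point opposite ways, species 1 can invade but species 2 cannot.

species 1 excludes species 2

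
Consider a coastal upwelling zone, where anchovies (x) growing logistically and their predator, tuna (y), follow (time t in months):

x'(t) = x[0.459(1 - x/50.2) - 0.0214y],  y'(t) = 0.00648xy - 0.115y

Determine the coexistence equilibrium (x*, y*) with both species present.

x* ≈ 17.7, y* ≈ 13.9

From dy/dt = 0 with y > 0: 0.00648x* = 0.115, so x* = 17.7.
Substitute into dx/dt = 0: 0.459(1 - 17.7/50.2) = 0.0214y*.
The bracket is 0.646, giving y* = 0.297/0.0214 = 13.9.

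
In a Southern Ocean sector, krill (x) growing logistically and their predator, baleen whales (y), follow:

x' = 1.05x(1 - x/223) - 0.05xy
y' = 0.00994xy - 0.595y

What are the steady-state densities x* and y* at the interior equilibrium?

x* ≈ 59.9, y* ≈ 15.4

From dy/dt = 0 with y > 0: 0.00994x* = 0.595, so x* = 59.9.
Substitute into dx/dt = 0: 1.05(1 - 59.9/223) = 0.05y*.
The bracket is 0.732, giving y* = 0.768/0.05 = 15.4.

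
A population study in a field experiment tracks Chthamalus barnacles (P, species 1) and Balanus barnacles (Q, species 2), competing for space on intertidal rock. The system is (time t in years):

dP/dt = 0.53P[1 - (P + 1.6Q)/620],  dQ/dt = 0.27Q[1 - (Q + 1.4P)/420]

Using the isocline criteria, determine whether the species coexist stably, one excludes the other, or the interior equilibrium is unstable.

unstable coexistence (outcome depends on initial conditions)

Compare the nullcline intercepts: K1/α12 = 620/1.6 = 388 < K2 = 420; K2/α21 = 420/1.4 = 300 < K1 = 620.
Since both are reversed, neither can invade when rare; the interior point is a saddle.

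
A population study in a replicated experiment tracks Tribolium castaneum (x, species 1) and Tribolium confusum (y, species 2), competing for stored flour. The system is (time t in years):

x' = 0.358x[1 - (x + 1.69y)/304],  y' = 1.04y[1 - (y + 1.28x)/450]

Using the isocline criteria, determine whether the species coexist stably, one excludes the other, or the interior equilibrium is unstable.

species 2 excludes species 1

Compare the nullcline intercepts: K1/α12 = 304/1.69 = 180 < K2 = 450; K2/α21 = 450/1.28 = 352 > K1 = 304.
Since the inequalities point opposite ways, species 2 can invade but species 1 cannot.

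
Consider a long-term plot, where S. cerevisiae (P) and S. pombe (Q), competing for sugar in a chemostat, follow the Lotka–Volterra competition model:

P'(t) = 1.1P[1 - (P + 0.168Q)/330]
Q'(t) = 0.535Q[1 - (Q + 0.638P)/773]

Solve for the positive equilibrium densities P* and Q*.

Setting both brackets to zero gives the nullclines P + 0.168Q = 330 and 0.638P + Q = 773.
Substituting Q = 773 - 0.638P into the first: P(1 - 0.168·0.638) = 330 - 0.168·773.
So P* = 200/0.893 = 224, and then Q* = 773 - 0.638·224 = 630.

P* ≈ 224, Q* ≈ 630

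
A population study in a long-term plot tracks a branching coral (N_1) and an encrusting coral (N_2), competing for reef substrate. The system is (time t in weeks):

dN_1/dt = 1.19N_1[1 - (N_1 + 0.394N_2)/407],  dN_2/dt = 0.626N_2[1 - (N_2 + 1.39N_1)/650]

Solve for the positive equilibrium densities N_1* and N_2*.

N_1* ≈ 334, N_2* ≈ 186

Setting both brackets to zero gives the nullclines N_1 + 0.394N_2 = 407 and 1.39N_1 + N_2 = 650.
Substituting N_2 = 650 - 1.39N_1 into the first: N_1(1 - 0.394·1.39) = 407 - 0.394·650.
So N_1* = 151/0.452 = 334, and then N_2* = 650 - 1.39·334 = 186.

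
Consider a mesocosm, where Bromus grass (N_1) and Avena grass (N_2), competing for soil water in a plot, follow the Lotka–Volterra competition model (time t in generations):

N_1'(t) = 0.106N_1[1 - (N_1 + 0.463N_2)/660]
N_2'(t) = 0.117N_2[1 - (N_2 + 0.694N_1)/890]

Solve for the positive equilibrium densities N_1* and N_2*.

Setting both brackets to zero gives the nullclines N_1 + 0.463N_2 = 660 and 0.694N_1 + N_2 = 890.
Substituting N_2 = 890 - 0.694N_1 into the first: N_1(1 - 0.463·0.694) = 660 - 0.463·890.
So N_1* = 248/0.679 = 365, and then N_2* = 890 - 0.694·365 = 636.

N_1* ≈ 365, N_2* ≈ 636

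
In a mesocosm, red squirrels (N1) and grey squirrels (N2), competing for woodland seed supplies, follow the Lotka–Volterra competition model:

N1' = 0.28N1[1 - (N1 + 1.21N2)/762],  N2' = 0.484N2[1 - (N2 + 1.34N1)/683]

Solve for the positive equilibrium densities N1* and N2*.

N1* ≈ 104, N2* ≈ 544

Setting both brackets to zero gives the nullclines N1 + 1.21N2 = 762 and 1.34N1 + N2 = 683.
Substituting N2 = 683 - 1.34N1 into the first: N1(1 - 1.21·1.34) = 762 - 1.21·683.
So N1* = -64.4/-0.621 = 104, and then N2* = 683 - 1.34·104 = 544.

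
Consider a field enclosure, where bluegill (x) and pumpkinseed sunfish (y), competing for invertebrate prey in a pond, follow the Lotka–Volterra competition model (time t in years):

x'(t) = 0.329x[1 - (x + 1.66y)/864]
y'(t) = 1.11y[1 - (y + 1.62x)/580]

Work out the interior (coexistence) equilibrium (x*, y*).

Setting both brackets to zero gives the nullclines x + 1.66y = 864 and 1.62x + y = 580.
Substituting y = 580 - 1.62x into the first: x(1 - 1.66·1.62) = 864 - 1.66·580.
So x* = -98.8/-1.69 = 58.5, and then y* = 580 - 1.62·58.5 = 485.

x* ≈ 58.5, y* ≈ 485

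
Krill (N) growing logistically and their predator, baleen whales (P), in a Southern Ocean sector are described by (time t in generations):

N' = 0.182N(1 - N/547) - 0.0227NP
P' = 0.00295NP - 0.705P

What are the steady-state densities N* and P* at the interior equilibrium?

From dP/dt = 0 with P > 0: 0.00295N* = 0.705, so N* = 239.
Substitute into dN/dt = 0: 0.182(1 - 239/547) = 0.0227P*.
The bracket is 0.563, giving P* = 0.102/0.0227 = 4.51.

N* ≈ 239, P* ≈ 4.51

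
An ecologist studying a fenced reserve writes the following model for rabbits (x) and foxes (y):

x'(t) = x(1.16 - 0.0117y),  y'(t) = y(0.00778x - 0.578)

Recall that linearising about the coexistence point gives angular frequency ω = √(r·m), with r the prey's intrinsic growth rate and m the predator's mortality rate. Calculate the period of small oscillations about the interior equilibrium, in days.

T ≈ 7.67 days

Here r = 1.16 and m = 0.578, so r·m = 0.67.
ω = √0.67 = 0.819 per day, hence T = 2π/ω ≈ 7.67 days.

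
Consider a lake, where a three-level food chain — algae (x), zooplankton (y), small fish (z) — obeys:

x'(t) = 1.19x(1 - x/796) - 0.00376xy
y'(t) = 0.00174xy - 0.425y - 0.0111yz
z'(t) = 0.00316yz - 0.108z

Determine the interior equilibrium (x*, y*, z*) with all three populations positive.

x* ≈ 710, y* ≈ 34.2, z* ≈ 73

From dz/dt = 0: 0.00316y* = 0.108, so y* = 34.2.
From dx/dt = 0: 1.19(1 - x*/796) = 0.00376·34.2, giving x* = 796·(1 - 0.108) = 710.
From dy/dt = 0: 0.00174·710 - 0.425 = 0.0111z*, so z* = 0.81/0.0111 = 73.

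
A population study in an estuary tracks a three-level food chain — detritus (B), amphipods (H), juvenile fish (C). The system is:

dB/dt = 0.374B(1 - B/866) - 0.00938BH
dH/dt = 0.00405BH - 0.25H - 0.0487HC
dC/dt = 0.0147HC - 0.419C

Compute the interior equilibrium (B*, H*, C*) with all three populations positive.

B* ≈ 247, H* ≈ 28.5, C* ≈ 15.4

From dC/dt = 0: 0.0147H* = 0.419, so H* = 28.5.
From dB/dt = 0: 0.374(1 - B*/866) = 0.00938·28.5, giving B* = 866·(1 - 0.715) = 247.
From dH/dt = 0: 0.00405·247 - 0.25 = 0.0487C*, so C* = 0.75/0.0487 = 15.4.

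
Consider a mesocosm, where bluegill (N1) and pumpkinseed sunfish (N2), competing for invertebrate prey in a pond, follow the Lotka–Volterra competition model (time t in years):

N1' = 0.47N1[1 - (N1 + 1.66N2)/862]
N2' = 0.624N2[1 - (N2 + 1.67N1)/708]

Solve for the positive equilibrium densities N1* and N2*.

N1* ≈ 177, N2* ≈ 413

Setting both brackets to zero gives the nullclines N1 + 1.66N2 = 862 and 1.67N1 + N2 = 708.
Substituting N2 = 708 - 1.67N1 into the first: N1(1 - 1.66·1.67) = 862 - 1.66·708.
So N1* = -313/-1.77 = 177, and then N2* = 708 - 1.67·177 = 413.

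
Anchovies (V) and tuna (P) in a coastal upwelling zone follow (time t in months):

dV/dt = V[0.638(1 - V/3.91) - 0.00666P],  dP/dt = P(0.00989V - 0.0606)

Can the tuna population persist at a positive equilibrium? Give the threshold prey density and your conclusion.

Threshold V = 6.13; K < 6.13, so no, the predator goes extinct.

The predator equation gives dP/dt > 0 only when V > 0.0606/0.00989 = 6.13.
Without the predator, V → K = 3.91. Since 3.91 < 6.13, the predator cannot invade.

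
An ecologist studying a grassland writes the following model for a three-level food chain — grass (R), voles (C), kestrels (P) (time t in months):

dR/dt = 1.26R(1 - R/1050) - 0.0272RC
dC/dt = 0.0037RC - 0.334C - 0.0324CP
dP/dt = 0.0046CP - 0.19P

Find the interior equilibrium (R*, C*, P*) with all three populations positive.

R* ≈ 114, C* ≈ 41.3, P* ≈ 2.68

From dP/dt = 0: 0.0046C* = 0.19, so C* = 41.3.
From dR/dt = 0: 1.26(1 - R*/1050) = 0.0272·41.3, giving R* = 1050·(1 - 0.892) = 114.
From dC/dt = 0: 0.0037·114 - 0.334 = 0.0324P*, so P* = 0.0869/0.0324 = 2.68.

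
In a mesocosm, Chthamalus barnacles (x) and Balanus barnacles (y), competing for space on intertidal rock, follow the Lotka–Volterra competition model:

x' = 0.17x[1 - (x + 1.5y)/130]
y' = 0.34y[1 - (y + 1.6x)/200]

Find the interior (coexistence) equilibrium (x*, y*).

x* ≈ 121, y* ≈ 5.71

Setting both brackets to zero gives the nullclines x + 1.5y = 130 and 1.6x + y = 200.
Substituting y = 200 - 1.6x into the first: x(1 - 1.5·1.6) = 130 - 1.5·200.
So x* = -170/-1.4 = 121, and then y* = 200 - 1.6·121 = 5.71.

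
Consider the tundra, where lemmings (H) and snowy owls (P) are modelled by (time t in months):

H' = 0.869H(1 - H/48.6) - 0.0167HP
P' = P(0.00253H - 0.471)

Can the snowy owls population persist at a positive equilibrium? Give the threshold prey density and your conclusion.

The predator equation gives dP/dt > 0 only when H > 0.471/0.00253 = 186.
Without the predator, H → K = 48.6. Since 48.6 < 186, the predator cannot invade.

Threshold H = 186; K < 186, so no, the predator goes extinct.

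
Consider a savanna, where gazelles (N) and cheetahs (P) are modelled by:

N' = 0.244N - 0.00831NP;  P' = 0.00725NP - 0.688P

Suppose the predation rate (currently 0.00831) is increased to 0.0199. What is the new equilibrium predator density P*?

At the interior fixed point, setting dN/dt = 0 with N > 0 fixes P* = (prey growth rate)/(NP coefficient) — independent of the other coefficients.
With the change, P* = 0.244/0.0199 = 12.3; it falls from 29.4.

P* ≈ 12.3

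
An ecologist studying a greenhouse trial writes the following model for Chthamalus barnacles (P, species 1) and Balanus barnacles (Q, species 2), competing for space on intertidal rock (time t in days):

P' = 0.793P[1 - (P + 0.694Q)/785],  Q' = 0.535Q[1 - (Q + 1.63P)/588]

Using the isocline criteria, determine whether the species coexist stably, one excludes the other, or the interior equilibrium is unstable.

Compare the nullcline intercepts: K1/α12 = 785/0.694 = 1130 > K2 = 588; K2/α21 = 588/1.63 = 361 < K1 = 785.
Since the inequalities point opposite ways, species 1 can invade but species 2 cannot.

species 1 excludes species 2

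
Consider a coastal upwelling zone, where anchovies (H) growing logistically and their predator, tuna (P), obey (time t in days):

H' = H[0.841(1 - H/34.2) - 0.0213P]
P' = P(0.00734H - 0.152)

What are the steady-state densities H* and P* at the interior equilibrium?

H* ≈ 20.7, P* ≈ 15.6

From dP/dt = 0 with P > 0: 0.00734H* = 0.152, so H* = 20.7.
Substitute into dH/dt = 0: 0.841(1 - 20.7/34.2) = 0.0213P*.
The bracket is 0.394, giving P* = 0.332/0.0213 = 15.6.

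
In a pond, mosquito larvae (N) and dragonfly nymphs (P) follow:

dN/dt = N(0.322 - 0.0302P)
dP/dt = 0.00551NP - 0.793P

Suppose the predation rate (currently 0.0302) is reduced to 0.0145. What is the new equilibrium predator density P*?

At the interior fixed point, setting dN/dt = 0 with N > 0 fixes P* = (prey growth rate)/(NP coefficient) — independent of the other coefficients.
With the change, P* = 0.322/0.0145 = 22.2; it rises from 10.7.

P* ≈ 22.2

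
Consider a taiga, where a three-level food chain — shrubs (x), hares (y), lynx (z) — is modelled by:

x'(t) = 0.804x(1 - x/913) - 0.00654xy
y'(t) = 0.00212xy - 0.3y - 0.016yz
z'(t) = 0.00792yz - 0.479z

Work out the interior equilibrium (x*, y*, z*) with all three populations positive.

From dz/dt = 0: 0.00792y* = 0.479, so y* = 60.5.
From dx/dt = 0: 0.804(1 - x*/913) = 0.00654·60.5, giving x* = 913·(1 - 0.492) = 464.
From dy/dt = 0: 0.00212·464 - 0.3 = 0.016z*, so z* = 0.683/0.016 = 42.7.

x* ≈ 464, y* ≈ 60.5, z* ≈ 42.7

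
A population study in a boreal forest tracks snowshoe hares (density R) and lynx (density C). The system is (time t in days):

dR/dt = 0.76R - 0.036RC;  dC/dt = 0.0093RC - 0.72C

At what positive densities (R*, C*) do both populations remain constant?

R* ≈ 77.4, C* ≈ 21.1

Set dC/dt = 0 with C > 0: 0.0093R - 0.72 = 0, so R* = 0.72/0.0093 = 77.4.
Set dR/dt = 0 with R > 0: 0.76 - 0.036C = 0, so C* = 0.76/0.036 = 21.1.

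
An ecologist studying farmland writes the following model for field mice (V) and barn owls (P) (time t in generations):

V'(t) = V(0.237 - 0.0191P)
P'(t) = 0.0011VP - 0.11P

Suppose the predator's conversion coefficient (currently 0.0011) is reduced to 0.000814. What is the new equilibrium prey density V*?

At the interior fixed point, setting dP/dt = 0 with P > 0 fixes V* = (predator death rate)/(VP coefficient) — independent of the other coefficients.
With the change, V* = 0.11/0.000814 = 135; it rises from 100.

V* ≈ 135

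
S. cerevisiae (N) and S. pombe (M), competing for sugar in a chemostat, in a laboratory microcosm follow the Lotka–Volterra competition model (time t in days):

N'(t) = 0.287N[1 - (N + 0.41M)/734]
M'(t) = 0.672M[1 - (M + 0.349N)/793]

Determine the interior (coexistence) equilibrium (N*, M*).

N* ≈ 477, M* ≈ 626

Setting both brackets to zero gives the nullclines N + 0.41M = 734 and 0.349N + M = 793.
Substituting M = 793 - 0.349N into the first: N(1 - 0.41·0.349) = 734 - 0.41·793.
So N* = 409/0.857 = 477, and then M* = 793 - 0.349·477 = 626.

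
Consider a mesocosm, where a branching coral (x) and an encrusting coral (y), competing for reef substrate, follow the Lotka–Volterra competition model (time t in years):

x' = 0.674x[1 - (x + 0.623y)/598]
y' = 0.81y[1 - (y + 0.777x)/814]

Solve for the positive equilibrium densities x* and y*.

Setting both brackets to zero gives the nullclines x + 0.623y = 598 and 0.777x + y = 814.
Substituting y = 814 - 0.777x into the first: x(1 - 0.623·0.777) = 598 - 0.623·814.
So x* = 90.9/0.516 = 176, and then y* = 814 - 0.777·176 = 677.

x* ≈ 176, y* ≈ 677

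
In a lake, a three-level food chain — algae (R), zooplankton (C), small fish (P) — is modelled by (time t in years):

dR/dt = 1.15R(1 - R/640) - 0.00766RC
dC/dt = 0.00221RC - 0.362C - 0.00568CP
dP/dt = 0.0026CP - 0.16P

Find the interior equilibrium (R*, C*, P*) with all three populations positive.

R* ≈ 378, C* ≈ 61.5, P* ≈ 83.2

From dP/dt = 0: 0.0026C* = 0.16, so C* = 61.5.
From dR/dt = 0: 1.15(1 - R*/640) = 0.00766·61.5, giving R* = 640·(1 - 0.41) = 378.
From dC/dt = 0: 0.00221·378 - 0.362 = 0.00568P*, so P* = 0.473/0.00568 = 83.2.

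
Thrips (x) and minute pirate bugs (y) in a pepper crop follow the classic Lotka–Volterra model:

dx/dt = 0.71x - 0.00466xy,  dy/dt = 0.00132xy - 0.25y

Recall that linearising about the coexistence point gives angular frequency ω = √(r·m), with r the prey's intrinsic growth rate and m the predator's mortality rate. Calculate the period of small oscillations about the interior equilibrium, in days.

Here r = 0.71 and m = 0.25, so r·m = 0.177.
ω = √0.177 = 0.421 per day, hence T = 2π/ω ≈ 14.9 days.

T ≈ 14.9 days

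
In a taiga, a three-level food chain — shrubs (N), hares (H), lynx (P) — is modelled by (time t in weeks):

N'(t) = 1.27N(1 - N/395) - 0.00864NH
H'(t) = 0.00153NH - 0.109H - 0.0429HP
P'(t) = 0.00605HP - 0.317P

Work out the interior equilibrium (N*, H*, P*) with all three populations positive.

From dP/dt = 0: 0.00605H* = 0.317, so H* = 52.4.
From dN/dt = 0: 1.27(1 - N*/395) = 0.00864·52.4, giving N* = 395·(1 - 0.356) = 254.
From dH/dt = 0: 0.00153·254 - 0.109 = 0.0429P*, so P* = 0.28/0.0429 = 6.52.

N* ≈ 254, H* ≈ 52.4, P* ≈ 6.52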